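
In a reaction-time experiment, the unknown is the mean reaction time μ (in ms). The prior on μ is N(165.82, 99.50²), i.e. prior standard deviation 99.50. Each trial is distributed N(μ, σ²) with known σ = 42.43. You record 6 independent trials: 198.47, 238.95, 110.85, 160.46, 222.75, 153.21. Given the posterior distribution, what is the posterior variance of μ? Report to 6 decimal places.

291.224558

For Normal data with known variance σ², a Normal(μ₀, σ₀²) prior on μ is conjugate. Posterior precision = 1/σ₀² + n/σ²; posterior mean is the precision-weighted average of μ₀ and x̄.
σ₀² = 99.50² = 9900.25, σ² = 42.43² = 1800.3049; σ² + n·σ₀² = 1800.3049 + 6·9900.25 = 61201.8049.
Posterior precision = 1/σ₀² + n/σ² = 1/9900.25 + 6/1800.3049 = (σ² + n·σ₀²)/(σ₀²σ²) = 61201.8049/(9900.25·1800.3049); posterior variance σₙ² = σ₀²σ²/(σ² + n·σ₀²) = 9900.25·1800.3049/61201.8049 = 291.224558.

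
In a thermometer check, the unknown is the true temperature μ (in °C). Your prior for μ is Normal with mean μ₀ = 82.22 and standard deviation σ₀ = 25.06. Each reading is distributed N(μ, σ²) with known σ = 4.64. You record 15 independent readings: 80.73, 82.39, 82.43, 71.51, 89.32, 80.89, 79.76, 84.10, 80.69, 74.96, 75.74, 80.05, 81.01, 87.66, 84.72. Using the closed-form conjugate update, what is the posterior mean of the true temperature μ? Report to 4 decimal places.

For Normal data with known variance σ², a Normal(μ₀, σ₀²) prior on μ is conjugate. Posterior precision = 1/σ₀² + n/σ²; posterior mean is the precision-weighted average of μ₀ and x̄.
Σxᵢ = 80.73 + 82.39 + 82.43 + 71.51 + 89.32 + 80.89 + 79.76 + 84.10 + 80.69 + 74.96 + 75.74 + 80.05 + 81.01 + 87.66 + 84.72 = 1215.96, so n·x̄ = 1215.96.
σ₀² = 25.06² = 628.0036, σ² = 4.64² = 21.5296; σ² + n·σ₀² = 21.5296 + 15·628.0036 = 9441.5836.
Posterior mean = (μ₀/σ₀² + n·x̄/σ²)/(1/σ₀² + n/σ²) = (σ²·μ₀ + σ₀²·n·x̄)/(σ² + n·σ₀²) = (21.5296·82.22 + 628.0036·1215.96)/9441.5836 = 765397.421168/9441.5836 = 81.0666.

81.0666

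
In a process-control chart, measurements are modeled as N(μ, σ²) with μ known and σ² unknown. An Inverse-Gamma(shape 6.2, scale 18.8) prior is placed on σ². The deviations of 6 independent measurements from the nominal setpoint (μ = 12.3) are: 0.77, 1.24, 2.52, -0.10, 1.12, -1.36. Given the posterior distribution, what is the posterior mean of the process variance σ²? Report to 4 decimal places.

2.9997

With known mean μ and an Inverse-Gamma(α, β) prior on σ², the Normal likelihood is conjugate: posterior is Inv-Gamma(α + n/2, β + Σ(xᵢ−μ)²/2).
Σ(xᵢ−μ)² = (0.77)² + (1.24)² + (2.52)² + (-0.10)² + (1.12)² + (-1.36)² = 11.5949.
Posterior: Inv-Gamma(6.2 + 6/2, 18.8 + 11.5949/2) = Inv-Gamma(9.20, 24.59745).
E[σ²|data] = β/(α−1) = 24.59745/8.20 = 2.9997.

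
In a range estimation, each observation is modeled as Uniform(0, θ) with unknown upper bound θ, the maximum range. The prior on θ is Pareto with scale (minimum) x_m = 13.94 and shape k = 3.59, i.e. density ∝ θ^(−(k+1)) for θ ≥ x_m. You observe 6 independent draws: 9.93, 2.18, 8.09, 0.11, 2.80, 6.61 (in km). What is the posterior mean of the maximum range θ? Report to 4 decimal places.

A Pareto(scale x_m, shape k) prior on the upper bound θ of Uniform(0, θ) is conjugate: posterior is Pareto(max(x_m, max xᵢ), k + n).
Sample maximum = 9.93; prior scale x_m = 13.94 → posterior scale = max = 13.94.
Posterior shape = 3.59 + 6 = 9.59.
E[θ|data] = k·x_m/(k−1) = 9.59·13.94/8.59 = 15.5628.

15.5628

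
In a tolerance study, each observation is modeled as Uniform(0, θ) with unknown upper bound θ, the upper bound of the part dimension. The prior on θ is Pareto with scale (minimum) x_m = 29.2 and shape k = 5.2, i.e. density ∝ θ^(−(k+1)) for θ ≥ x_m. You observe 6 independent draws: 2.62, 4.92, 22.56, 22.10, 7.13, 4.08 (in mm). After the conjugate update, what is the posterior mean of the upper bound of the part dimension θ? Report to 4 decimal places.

A Pareto(scale x_m, shape k) prior on the upper bound θ of Uniform(0, θ) is conjugate: posterior is Pareto(max(x_m, max xᵢ), k + n).
Sample maximum = 22.56; prior scale x_m = 29.2 → posterior scale = max = 29.20.
Posterior shape = 5.2 + 6 = 11.2.
E[θ|data] = k·x_m/(k−1) = 11.2·29.20/10.2 = 32.0627.

32.0627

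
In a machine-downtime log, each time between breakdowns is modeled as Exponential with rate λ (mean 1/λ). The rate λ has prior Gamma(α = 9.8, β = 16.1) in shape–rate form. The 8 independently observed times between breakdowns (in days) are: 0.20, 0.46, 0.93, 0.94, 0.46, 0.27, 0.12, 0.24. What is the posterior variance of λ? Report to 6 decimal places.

With a Gamma(shape α, rate β) prior on the exponential rate λ, the posterior after n observations with total T = Σxᵢ is Gamma(α+n, β+T).
Sum of observations T = 3.62 days; n = 8.
Posterior: Gamma(9.8+8, 16.1+3.62) = Gamma(17.8, 19.72).
Var = α/β² = 0.045773.

0.045773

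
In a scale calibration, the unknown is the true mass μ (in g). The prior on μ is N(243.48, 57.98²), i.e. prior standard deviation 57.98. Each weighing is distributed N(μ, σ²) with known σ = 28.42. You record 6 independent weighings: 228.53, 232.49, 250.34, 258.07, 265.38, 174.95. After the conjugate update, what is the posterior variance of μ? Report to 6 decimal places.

129.433015

For Normal data with known variance σ², a Normal(μ₀, σ₀²) prior on μ is conjugate. Posterior precision = 1/σ₀² + n/σ²; posterior mean is the precision-weighted average of μ₀ and x̄.
σ₀² = 57.98² = 3361.6804, σ² = 28.42² = 807.6964; σ² + n·σ₀² = 807.6964 + 6·3361.6804 = 20977.7788.
Posterior precision = 1/σ₀² + n/σ² = 1/3361.6804 + 6/807.6964 = (σ² + n·σ₀²)/(σ₀²σ²) = 20977.7788/(3361.6804·807.6964); posterior variance σₙ² = σ₀²σ²/(σ² + n·σ₀²) = 3361.6804·807.6964/20977.7788 = 129.433015.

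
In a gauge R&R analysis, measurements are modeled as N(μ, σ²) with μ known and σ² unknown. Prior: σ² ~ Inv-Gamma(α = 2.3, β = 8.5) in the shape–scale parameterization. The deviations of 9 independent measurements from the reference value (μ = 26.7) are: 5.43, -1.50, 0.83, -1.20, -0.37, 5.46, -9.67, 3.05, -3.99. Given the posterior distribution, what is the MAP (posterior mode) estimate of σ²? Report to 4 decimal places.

With known mean μ and an Inverse-Gamma(α, β) prior on σ², the Normal likelihood is conjugate: posterior is Inv-Gamma(α + n/2, β + Σ(xᵢ−μ)²/2).
Σ(xᵢ−μ)² = (5.43)² + (-1.50)² + (0.83)² + (-1.20)² + (-0.37)² + (5.46)² + (-9.67)² + (3.05)² + (-3.99)² = 182.5438.
Posterior: Inv-Gamma(2.3 + 9/2, 8.5 + 182.5438/2) = Inv-Gamma(6.80, 99.77190).
Mode = β/(α+1) = 99.77190/7.80 = 12.7913.

12.7913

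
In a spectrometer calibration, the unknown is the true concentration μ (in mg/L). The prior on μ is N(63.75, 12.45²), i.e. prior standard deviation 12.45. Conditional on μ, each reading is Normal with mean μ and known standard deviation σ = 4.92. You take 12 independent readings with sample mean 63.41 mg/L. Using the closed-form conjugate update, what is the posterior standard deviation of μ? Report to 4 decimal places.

1.4111

For Normal data with known variance σ², a Normal(μ₀, σ₀²) prior on μ is conjugate. Posterior precision = 1/σ₀² + n/σ²; posterior mean is the precision-weighted average of μ₀ and x̄.
σ₀² = 12.45² = 155.0025, σ² = 4.92² = 24.2064; σ² + n·σ₀² = 24.2064 + 12·155.0025 = 1884.2364.
Posterior precision = 1/σ₀² + n/σ² = 1/155.0025 + 12/24.2064 = (σ² + n·σ₀²)/(σ₀²σ²) = 1884.2364/(155.0025·24.2064); posterior variance σₙ² = σ₀²σ²/(σ² + n·σ₀²) = 155.0025·24.2064/1884.2364 = 1.991285.
Posterior SD = √σₙ² = √(155.0025·24.2064/1884.2364) = 1.4111.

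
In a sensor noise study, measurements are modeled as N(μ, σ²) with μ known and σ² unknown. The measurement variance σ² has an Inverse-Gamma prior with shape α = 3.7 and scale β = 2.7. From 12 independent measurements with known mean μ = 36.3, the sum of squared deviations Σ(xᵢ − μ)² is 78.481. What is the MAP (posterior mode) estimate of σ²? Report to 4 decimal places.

3.9197

With known mean μ and an Inverse-Gamma(α, β) prior on σ², the Normal likelihood is conjugate: posterior is Inv-Gamma(α + n/2, β + Σ(xᵢ−μ)²/2).
Posterior: Inv-Gamma(3.7 + 12/2, 2.7 + 78.481/2) = Inv-Gamma(9.70, 41.9405).
Mode = β/(α+1) = 41.9405/10.70 = 3.9197.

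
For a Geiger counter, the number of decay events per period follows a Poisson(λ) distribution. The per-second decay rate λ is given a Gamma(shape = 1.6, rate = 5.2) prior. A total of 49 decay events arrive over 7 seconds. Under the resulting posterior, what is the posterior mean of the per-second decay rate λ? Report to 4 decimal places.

With a Gamma(shape α, rate β) prior, the Poisson likelihood is conjugate: the posterior is Gamma(α + ΣXᵢ, β + n).
Posterior: Gamma(α+S, β+n) = Gamma(1.6+49, 5.2+7) = Gamma(50.6, 12.2).
Posterior mean = α/β = 50.6/12.2 = 4.1475.

4.1475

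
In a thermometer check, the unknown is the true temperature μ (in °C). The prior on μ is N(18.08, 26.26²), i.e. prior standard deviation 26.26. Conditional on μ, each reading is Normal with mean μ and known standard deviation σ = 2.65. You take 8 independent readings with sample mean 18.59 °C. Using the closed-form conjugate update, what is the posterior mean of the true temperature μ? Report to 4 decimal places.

18.5894

For Normal data with known variance σ², a Normal(μ₀, σ₀²) prior on μ is conjugate. Posterior precision = 1/σ₀² + n/σ²; posterior mean is the precision-weighted average of μ₀ and x̄.
n·x̄ = 8·18.59 = 148.72.
σ₀² = 26.26² = 689.5876, σ² = 2.65² = 7.0225; σ² + n·σ₀² = 7.0225 + 8·689.5876 = 5523.7233.
Posterior mean = (μ₀/σ₀² + n·x̄/σ²)/(1/σ₀² + n/σ²) = (σ²·μ₀ + σ₀²·n·x̄)/(σ² + n·σ₀²) = (7.0225·18.08 + 689.5876·148.72)/5523.7233 = 102682.434672/5523.7233 = 18.5894.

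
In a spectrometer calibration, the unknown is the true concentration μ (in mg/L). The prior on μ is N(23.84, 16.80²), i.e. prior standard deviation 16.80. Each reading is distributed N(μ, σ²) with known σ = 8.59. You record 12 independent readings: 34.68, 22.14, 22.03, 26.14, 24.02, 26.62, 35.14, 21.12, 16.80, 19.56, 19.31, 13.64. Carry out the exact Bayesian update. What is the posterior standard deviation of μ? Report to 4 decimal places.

For Normal data with known variance σ², a Normal(μ₀, σ₀²) prior on μ is conjugate. Posterior precision = 1/σ₀² + n/σ²; posterior mean is the precision-weighted average of μ₀ and x̄.
σ₀² = 16.80² = 282.24, σ² = 8.59² = 73.7881; σ² + n·σ₀² = 73.7881 + 12·282.24 = 3460.6681.
Posterior precision = 1/σ₀² + n/σ² = 1/282.24 + 12/73.7881 = (σ² + n·σ₀²)/(σ₀²σ²) = 3460.6681/(282.24·73.7881); posterior variance σₙ² = σ₀²σ²/(σ² + n·σ₀²) = 282.24·73.7881/3460.6681 = 6.017900.
Posterior SD = √σₙ² = √(282.24·73.7881/3460.6681) = 2.4531.

2.4531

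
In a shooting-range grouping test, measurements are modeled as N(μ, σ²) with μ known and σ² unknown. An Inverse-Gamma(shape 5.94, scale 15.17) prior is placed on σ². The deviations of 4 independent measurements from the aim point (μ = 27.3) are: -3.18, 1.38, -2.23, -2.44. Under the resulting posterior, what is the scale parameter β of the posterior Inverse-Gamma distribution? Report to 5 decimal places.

26.64165

With known mean μ and an Inverse-Gamma(α, β) prior on σ², the Normal likelihood is conjugate: posterior is Inv-Gamma(α + n/2, β + Σ(xᵢ−μ)²/2).
Σ(xᵢ−μ)² = (-3.18)² + (1.38)² + (-2.23)² + (-2.44)² = 22.9433.
Posterior: Inv-Gamma(5.94 + 4/2, 15.17 + 22.9433/2) = Inv-Gamma(7.94, 26.64165).
Posterior β = 26.64165.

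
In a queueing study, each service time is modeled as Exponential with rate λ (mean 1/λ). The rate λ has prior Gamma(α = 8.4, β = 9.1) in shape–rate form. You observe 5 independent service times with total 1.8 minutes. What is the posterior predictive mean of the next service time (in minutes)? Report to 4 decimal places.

With a Gamma(shape α, rate β) prior on the exponential rate λ, the posterior after n observations with total T = Σxᵢ is Gamma(α+n, β+T).
Posterior: Gamma(8.4+5, 9.1+1.8) = Gamma(13.4, 10.9).
The predictive distribution for the next observation is Lomax; its mean is β/(α−1) = 10.9/12.4 = 0.8790.

0.8790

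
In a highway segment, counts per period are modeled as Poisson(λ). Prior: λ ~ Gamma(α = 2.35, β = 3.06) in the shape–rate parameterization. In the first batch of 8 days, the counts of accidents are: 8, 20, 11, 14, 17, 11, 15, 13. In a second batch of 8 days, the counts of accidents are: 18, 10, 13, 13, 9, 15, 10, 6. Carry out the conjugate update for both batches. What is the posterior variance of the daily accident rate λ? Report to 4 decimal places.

0.5653

With a Gamma(shape α, rate β) prior, the Poisson likelihood is conjugate: the posterior is Gamma(α + ΣXᵢ, β + n).
Batch 1: sum of counts S = 109 over n = 8 days.
After batch 1: Gamma(α+S, β+n) = Gamma(2.35+109, 3.06+8) = Gamma(111.35, 11.06).
Batch 2: sum of counts S = 94 over n = 8 days.
After batch 2: Gamma(α+S, β+n) = Gamma(111.35+94, 11.06+8) = Gamma(205.35, 19.06).
Var = α/β² = 205.35/19.06² = 0.5653.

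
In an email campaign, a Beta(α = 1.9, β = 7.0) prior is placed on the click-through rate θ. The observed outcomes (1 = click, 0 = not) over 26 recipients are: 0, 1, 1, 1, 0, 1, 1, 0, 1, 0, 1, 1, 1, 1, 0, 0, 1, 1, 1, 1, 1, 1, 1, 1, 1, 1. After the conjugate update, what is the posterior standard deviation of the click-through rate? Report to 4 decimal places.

The Beta prior is conjugate to a Binomial/Bernoulli likelihood; the update adds successes to α and failures to β.
Posterior: Beta(α+k, β+n−k) = Beta(1.9+20, 7.0+6) = Beta(21.9, 13.0).
Var = αβ/((α+β)²(α+β+1)) = 21.9·13.0/(34.9²·35.9) = 0.00651092; SD = √0.00651092 = 0.0807.

0.0807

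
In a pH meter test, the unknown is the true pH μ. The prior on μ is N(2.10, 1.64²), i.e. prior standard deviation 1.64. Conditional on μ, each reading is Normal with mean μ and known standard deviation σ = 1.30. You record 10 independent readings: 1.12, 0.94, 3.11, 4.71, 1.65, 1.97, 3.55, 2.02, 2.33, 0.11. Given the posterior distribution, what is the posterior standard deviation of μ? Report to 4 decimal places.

For Normal data with known variance σ², a Normal(μ₀, σ₀²) prior on μ is conjugate. Posterior precision = 1/σ₀² + n/σ²; posterior mean is the precision-weighted average of μ₀ and x̄.
σ₀² = 1.64² = 2.6896, σ² = 1.30² = 1.69; σ² + n·σ₀² = 1.69 + 10·2.6896 = 28.586.
Posterior precision = 1/σ₀² + n/σ² = 1/2.6896 + 10/1.69 = (σ² + n·σ₀²)/(σ₀²σ²) = 28.586/(2.6896·1.69); posterior variance σₙ² = σ₀²σ²/(σ² + n·σ₀²) = 2.6896·1.69/28.586 = 0.159009.
Posterior SD = √σₙ² = √(2.6896·1.69/28.586) = 0.3988.

0.3988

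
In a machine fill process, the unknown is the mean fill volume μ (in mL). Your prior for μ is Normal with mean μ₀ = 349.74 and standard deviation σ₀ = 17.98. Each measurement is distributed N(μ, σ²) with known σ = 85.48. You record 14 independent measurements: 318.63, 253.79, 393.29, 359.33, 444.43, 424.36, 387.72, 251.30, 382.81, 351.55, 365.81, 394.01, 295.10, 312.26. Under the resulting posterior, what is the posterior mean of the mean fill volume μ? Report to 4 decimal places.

For Normal data with known variance σ², a Normal(μ₀, σ₀²) prior on μ is conjugate. Posterior precision = 1/σ₀² + n/σ²; posterior mean is the precision-weighted average of μ₀ and x̄.
Σxᵢ = 318.63 + 253.79 + 393.29 + 359.33 + 444.43 + 424.36 + 387.72 + 251.30 + 382.81 + 351.55 + 365.81 + 394.01 + 295.10 + 312.26 = 4934.39, so n·x̄ = 4934.39.
σ₀² = 17.98² = 323.2804, σ² = 85.48² = 7306.8304; σ² + n·σ₀² = 7306.8304 + 14·323.2804 = 11832.756.
Posterior mean = (μ₀/σ₀² + n·x̄/σ²)/(1/σ₀² + n/σ²) = (σ²·μ₀ + σ₀²·n·x̄)/(σ² + n·σ₀²) = (7306.8304·349.74 + 323.2804·4934.39)/11832.756 = 4150682.437052/11832.756 = 350.7790.

350.7790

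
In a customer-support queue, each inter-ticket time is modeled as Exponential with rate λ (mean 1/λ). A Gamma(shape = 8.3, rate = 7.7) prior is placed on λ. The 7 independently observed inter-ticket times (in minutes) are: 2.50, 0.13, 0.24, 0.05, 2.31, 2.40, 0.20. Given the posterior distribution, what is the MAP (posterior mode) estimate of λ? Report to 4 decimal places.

With a Gamma(shape α, rate β) prior on the exponential rate λ, the posterior after n observations with total T = Σxᵢ is Gamma(α+n, β+T).
Sum of observations T = 7.83 minutes; n = 7.
Posterior: Gamma(8.3+7, 7.7+7.83) = Gamma(15.3, 15.53).
Mode = (α−1)/β = 0.9208.

0.9208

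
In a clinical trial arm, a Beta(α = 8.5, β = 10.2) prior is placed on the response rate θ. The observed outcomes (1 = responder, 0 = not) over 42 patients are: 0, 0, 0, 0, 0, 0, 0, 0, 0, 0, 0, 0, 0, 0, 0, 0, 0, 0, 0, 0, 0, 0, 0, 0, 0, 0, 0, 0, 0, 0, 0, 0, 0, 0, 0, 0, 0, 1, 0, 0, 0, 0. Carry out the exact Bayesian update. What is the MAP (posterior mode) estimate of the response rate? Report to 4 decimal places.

The Beta prior is conjugate to a Binomial/Bernoulli likelihood; the update adds successes to α and failures to β.
Posterior: Beta(α+k, β+n−k) = Beta(8.5+1, 10.2+41) = Beta(9.5, 51.2).
Mode of Beta(a,b) for a,b>1 is (a−1)/(a+b−2) = 8.5/58.7 = 0.1448.

0.1448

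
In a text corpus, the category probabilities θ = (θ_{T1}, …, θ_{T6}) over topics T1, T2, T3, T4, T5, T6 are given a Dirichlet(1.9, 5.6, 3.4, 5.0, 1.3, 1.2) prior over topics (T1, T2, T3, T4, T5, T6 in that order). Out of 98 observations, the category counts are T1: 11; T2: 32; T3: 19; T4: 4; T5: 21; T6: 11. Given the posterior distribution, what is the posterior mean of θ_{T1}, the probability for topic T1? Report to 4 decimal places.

The Dirichlet prior is conjugate to the Multinomial likelihood: each posterior αⱼ = prior αⱼ + observed count nⱼ.
Posterior concentration: (12.9, 37.6, 22.4, 9.0, 22.3, 12.2), total = 116.4.
E[θ_{T1}|data] = α_{T1}/Σα = 12.9/116.4 = 0.1108.

0.1108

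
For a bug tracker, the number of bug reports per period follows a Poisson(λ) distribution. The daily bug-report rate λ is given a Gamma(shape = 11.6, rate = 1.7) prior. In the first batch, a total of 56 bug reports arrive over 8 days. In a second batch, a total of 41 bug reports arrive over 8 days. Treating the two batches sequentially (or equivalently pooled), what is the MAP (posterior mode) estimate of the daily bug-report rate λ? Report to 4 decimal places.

6.0791

With a Gamma(shape α, rate β) prior, the Poisson likelihood is conjugate: the posterior is Gamma(α + ΣXᵢ, β + n).
After batch 1: Gamma(α+S, β+n) = Gamma(11.6+56, 1.7+8) = Gamma(67.6, 9.7).
After batch 2: Gamma(α+S, β+n) = Gamma(67.6+41, 9.7+8) = Gamma(108.6, 17.7).
Mode of Gamma(α,β) for α≥1 is (α−1)/β = 107.6/17.7 = 6.0791.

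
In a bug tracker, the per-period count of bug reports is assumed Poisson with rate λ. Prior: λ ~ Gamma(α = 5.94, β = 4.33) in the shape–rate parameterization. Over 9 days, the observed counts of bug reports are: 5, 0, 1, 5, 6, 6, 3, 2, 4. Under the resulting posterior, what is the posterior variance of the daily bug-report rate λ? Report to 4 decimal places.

With a Gamma(shape α, rate β) prior, the Poisson likelihood is conjugate: the posterior is Gamma(α + ΣXᵢ, β + n).
Sum of counts S = 32 over n = 9 days.
Posterior: Gamma(α+S, β+n) = Gamma(5.94+32, 4.33+9) = Gamma(37.94, 13.33).
Var = α/β² = 37.94/13.33² = 0.2135.

0.2135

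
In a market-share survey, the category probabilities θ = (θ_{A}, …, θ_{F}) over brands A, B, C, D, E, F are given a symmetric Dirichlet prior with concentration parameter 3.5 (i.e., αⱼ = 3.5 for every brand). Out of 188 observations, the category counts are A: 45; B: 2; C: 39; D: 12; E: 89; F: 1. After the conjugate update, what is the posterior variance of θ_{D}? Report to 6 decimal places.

The Dirichlet prior is conjugate to the Multinomial likelihood: each posterior αⱼ = prior αⱼ + observed count nⱼ.
Posterior concentration: (48.5, 5.5, 42.5, 15.5, 92.5, 4.5), total = 209.0.
Var[θ_j] = α_j(Σα−α_j)/((Σα)²(Σα+1)) = 15.5·193.5/(209.0²·210.0) = 0.000327.

0.000327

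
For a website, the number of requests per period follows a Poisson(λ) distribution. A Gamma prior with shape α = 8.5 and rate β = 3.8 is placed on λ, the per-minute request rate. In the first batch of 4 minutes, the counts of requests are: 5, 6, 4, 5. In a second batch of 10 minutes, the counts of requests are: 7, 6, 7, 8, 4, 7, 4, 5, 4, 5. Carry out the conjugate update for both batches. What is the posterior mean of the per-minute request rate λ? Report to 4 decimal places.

4.8034

With a Gamma(shape α, rate β) prior, the Poisson likelihood is conjugate: the posterior is Gamma(α + ΣXᵢ, β + n).
Batch 1: sum of counts S = 20 over n = 4 minutes.
After batch 1: Gamma(α+S, β+n) = Gamma(8.5+20, 3.8+4) = Gamma(28.5, 7.8).
Batch 2: sum of counts S = 57 over n = 10 minutes.
After batch 2: Gamma(α+S, β+n) = Gamma(28.5+57, 7.8+10) = Gamma(85.5, 17.8).
Posterior mean = α/β = 85.5/17.8 = 4.8034.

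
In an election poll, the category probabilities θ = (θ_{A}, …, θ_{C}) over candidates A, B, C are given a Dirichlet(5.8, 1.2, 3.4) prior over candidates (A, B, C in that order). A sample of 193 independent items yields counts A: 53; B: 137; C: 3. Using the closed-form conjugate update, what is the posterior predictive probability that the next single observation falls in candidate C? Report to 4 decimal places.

The Dirichlet prior is conjugate to the Multinomial likelihood: each posterior αⱼ = prior αⱼ + observed count nⱼ.
Posterior concentration: (58.8, 138.2, 6.4), total = 203.4.
P(next = C | data) = α_{C}/Σα = 0.0315.

0.0315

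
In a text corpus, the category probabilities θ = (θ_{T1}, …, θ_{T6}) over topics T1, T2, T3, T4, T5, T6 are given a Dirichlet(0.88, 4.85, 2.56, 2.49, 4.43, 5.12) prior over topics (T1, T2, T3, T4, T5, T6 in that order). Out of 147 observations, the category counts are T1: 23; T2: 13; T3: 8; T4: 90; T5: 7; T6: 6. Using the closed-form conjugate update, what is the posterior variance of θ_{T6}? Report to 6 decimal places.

0.000369

The Dirichlet prior is conjugate to the Multinomial likelihood: each posterior αⱼ = prior αⱼ + observed count nⱼ.
Posterior concentration: (23.88, 17.85, 10.56, 92.49, 11.43, 11.12), total = 167.33.
Var[θ_j] = α_j(Σα−α_j)/((Σα)²(Σα+1)) = 11.12·156.21/(167.33²·168.33) = 0.000369.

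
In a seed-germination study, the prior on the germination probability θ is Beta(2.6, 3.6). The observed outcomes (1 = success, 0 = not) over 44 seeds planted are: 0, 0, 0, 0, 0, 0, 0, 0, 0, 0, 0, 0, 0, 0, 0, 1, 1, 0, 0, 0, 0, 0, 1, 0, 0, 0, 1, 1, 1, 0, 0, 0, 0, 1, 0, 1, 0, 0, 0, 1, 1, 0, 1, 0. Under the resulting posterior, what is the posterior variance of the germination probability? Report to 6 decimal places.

0.003858

The Beta prior is conjugate to a Binomial/Bernoulli likelihood; the update adds successes to α and failures to β.
Posterior: Beta(α+k, β+n−k) = Beta(2.6+11, 3.6+33) = Beta(13.6, 36.6).
Var = αβ/((α+β)²(α+β+1)) = 13.6·36.6/(50.2²·51.2) = 0.003858.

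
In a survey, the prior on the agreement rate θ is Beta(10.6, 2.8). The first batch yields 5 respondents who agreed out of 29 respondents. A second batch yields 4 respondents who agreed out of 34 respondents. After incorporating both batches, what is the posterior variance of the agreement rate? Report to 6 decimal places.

The Beta prior is conjugate to a Binomial/Bernoulli likelihood; the update adds successes to α and failures to β.
After batch 1: Beta(10.6+5, 2.8+24) = Beta(15.6, 26.8).
After batch 2: Beta(15.6+4, 26.8+30) = Beta(19.6, 56.8).
Var = αβ/((α+β)²(α+β+1)) = 19.6·56.8/(76.4²·77.4) = 0.002464.

0.002464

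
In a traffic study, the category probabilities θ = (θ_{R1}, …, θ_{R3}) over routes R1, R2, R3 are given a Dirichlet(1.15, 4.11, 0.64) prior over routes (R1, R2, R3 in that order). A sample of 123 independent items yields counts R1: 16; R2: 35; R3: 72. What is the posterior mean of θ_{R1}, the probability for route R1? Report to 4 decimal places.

0.1330

The Dirichlet prior is conjugate to the Multinomial likelihood: each posterior αⱼ = prior αⱼ + observed count nⱼ.
Posterior concentration: (17.15, 39.11, 72.64), total = 128.90.
E[θ_{R1}|data] = α_{R1}/Σα = 17.15/128.90 = 0.1330.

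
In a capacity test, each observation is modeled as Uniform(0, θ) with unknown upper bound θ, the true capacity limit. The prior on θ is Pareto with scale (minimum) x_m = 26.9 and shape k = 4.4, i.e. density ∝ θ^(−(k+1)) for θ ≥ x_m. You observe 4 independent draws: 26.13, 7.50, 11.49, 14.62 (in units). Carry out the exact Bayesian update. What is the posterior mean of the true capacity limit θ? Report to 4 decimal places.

30.5351

A Pareto(scale x_m, shape k) prior on the upper bound θ of Uniform(0, θ) is conjugate: posterior is Pareto(max(x_m, max xᵢ), k + n).
Sample maximum = 26.13; prior scale x_m = 26.9 → posterior scale = max = 26.90.
Posterior shape = 4.4 + 4 = 8.4.
E[θ|data] = k·x_m/(k−1) = 8.4·26.90/7.4 = 30.5351.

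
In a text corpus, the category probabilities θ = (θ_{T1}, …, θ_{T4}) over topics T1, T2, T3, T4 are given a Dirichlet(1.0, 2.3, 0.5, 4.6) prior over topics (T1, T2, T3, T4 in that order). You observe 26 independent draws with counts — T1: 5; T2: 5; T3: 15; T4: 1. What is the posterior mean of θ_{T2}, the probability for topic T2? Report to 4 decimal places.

0.2122

The Dirichlet prior is conjugate to the Multinomial likelihood: each posterior αⱼ = prior αⱼ + observed count nⱼ.
Posterior concentration: (6.0, 7.3, 15.5, 5.6), total = 34.4.
E[θ_{T2}|data] = α_{T2}/Σα = 7.3/34.4 = 0.2122.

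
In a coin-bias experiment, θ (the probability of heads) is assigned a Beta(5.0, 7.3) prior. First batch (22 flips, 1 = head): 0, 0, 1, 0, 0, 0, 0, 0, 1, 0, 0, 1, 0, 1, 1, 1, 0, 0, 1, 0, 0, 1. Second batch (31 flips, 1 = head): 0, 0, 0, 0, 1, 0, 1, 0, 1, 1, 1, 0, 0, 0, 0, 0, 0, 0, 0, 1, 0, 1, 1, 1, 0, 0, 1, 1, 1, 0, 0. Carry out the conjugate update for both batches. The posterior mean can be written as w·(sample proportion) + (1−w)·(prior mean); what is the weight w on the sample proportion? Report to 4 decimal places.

0.8116

The Beta prior is conjugate to a Binomial/Bernoulli likelihood; the update adds successes to α and failures to β.
Total number of flips: n = 22 + 31 = 53.
Posterior mean = (α₀+k)/(α₀+β₀+n) = [n/(α₀+β₀+n)]·(k/n) + [(α₀+β₀)/(α₀+β₀+n)]·α₀/(α₀+β₀), so only n and the prior enter the weight.
The weight on the data is w = n/(α₀+β₀+n) = 53/(5.0+7.3+53) = 53/65.3 = 0.8116.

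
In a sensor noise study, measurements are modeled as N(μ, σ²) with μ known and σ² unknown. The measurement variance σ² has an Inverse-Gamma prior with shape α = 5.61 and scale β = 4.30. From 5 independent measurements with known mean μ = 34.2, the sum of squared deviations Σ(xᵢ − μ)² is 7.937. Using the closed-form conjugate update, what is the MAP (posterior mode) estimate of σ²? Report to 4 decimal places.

With known mean μ and an Inverse-Gamma(α, β) prior on σ², the Normal likelihood is conjugate: posterior is Inv-Gamma(α + n/2, β + Σ(xᵢ−μ)²/2).
Posterior: Inv-Gamma(5.61 + 5/2, 4.30 + 7.937/2) = Inv-Gamma(8.11, 8.2685).
Mode = β/(α+1) = 8.2685/9.11 = 0.9076.

0.9076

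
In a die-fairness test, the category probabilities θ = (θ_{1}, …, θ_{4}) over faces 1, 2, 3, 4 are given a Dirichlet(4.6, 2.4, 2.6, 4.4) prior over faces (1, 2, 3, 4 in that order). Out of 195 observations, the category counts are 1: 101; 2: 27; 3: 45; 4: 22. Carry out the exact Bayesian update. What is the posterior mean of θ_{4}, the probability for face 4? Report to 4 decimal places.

The Dirichlet prior is conjugate to the Multinomial likelihood: each posterior αⱼ = prior αⱼ + observed count nⱼ.
Posterior concentration: (105.6, 29.4, 47.6, 26.4), total = 209.0.
E[θ_{4}|data] = α_{4}/Σα = 26.4/209.0 = 0.1263.

0.1263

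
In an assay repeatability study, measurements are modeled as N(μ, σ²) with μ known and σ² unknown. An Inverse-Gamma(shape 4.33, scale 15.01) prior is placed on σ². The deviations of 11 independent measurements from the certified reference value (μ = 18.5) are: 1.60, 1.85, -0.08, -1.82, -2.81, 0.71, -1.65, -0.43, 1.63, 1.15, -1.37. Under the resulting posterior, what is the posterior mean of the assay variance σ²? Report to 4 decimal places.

With known mean μ and an Inverse-Gamma(α, β) prior on σ², the Normal likelihood is conjugate: posterior is Inv-Gamma(α + n/2, β + Σ(xᵢ−μ)²/2).
Σ(xᵢ−μ)² = (1.60)² + (1.85)² + (-0.08)² + (-1.82)² + (-2.81)² + (0.71)² + (-1.65)² + (-0.43)² + (1.63)² + (1.15)² + (-1.37)² = 26.4652.
Posterior: Inv-Gamma(4.33 + 11/2, 15.01 + 26.4652/2) = Inv-Gamma(9.83, 28.24260).
E[σ²|data] = β/(α−1) = 28.24260/8.83 = 3.1985.

3.1985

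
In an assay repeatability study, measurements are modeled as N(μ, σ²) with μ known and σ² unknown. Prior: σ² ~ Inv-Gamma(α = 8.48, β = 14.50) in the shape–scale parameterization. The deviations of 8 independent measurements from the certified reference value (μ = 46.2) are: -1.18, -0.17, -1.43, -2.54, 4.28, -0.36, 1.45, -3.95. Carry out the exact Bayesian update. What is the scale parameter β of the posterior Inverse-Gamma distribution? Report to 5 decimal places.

With known mean μ and an Inverse-Gamma(α, β) prior on σ², the Normal likelihood is conjugate: posterior is Inv-Gamma(α + n/2, β + Σ(xᵢ−μ)²/2).
Σ(xᵢ−μ)² = (-1.18)² + (-0.17)² + (-1.43)² + (-2.54)² + (4.28)² + (-0.36)² + (1.45)² + (-3.95)² = 46.0708.
Posterior: Inv-Gamma(8.48 + 8/2, 14.50 + 46.0708/2) = Inv-Gamma(12.48, 37.53540).
Posterior β = 37.53540.

37.53540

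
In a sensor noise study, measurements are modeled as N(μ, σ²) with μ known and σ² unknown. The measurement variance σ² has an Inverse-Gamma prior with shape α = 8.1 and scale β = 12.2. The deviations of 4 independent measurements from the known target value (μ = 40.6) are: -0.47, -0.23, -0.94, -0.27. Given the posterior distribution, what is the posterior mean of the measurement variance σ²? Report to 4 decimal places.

1.4083

With known mean μ and an Inverse-Gamma(α, β) prior on σ², the Normal likelihood is conjugate: posterior is Inv-Gamma(α + n/2, β + Σ(xᵢ−μ)²/2).
Σ(xᵢ−μ)² = (-0.47)² + (-0.23)² + (-0.94)² + (-0.27)² = 1.2303.
Posterior: Inv-Gamma(8.1 + 4/2, 12.2 + 1.2303/2) = Inv-Gamma(10.10, 12.81515).
E[σ²|data] = β/(α−1) = 12.81515/9.10 = 1.4083.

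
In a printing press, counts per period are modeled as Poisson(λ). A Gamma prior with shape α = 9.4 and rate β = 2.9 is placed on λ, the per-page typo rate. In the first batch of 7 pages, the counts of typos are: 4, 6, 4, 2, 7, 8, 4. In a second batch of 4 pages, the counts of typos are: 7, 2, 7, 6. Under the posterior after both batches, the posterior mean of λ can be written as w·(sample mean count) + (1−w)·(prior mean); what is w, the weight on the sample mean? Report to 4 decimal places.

With a Gamma(shape α, rate β) prior, the Poisson likelihood is conjugate: the posterior is Gamma(α + ΣXᵢ, β + n).
Total number of pages: n = 7 + 4 = 11.
Posterior mean = (α₀+S)/(β₀+n) = [n/(β₀+n)]·(S/n) + [β₀/(β₀+n)]·(α₀/β₀), so only n and β₀ enter the weight.
Weight on data w = n/(β₀+n) = 11/(2.9+11) = 11/13.9 = 0.7914.

0.7914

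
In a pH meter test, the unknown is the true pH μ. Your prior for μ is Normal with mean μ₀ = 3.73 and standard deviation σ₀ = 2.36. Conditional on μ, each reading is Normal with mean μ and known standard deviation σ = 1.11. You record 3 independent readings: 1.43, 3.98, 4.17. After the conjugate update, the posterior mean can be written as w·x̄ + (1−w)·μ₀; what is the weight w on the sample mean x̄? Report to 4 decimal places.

For Normal data with known variance σ², a Normal(μ₀, σ₀²) prior on μ is conjugate. Posterior precision = 1/σ₀² + n/σ²; posterior mean is the precision-weighted average of μ₀ and x̄.
σ₀² = 2.36² = 5.5696, σ² = 1.11² = 1.2321. Prior precision 1/σ₀² = 1/5.5696; data precision n/σ² = 3/1.2321.
w = (n/σ²)/(1/σ₀² + n/σ²) = n·σ₀²/(σ² + n·σ₀²) = 3·5.5696/(1.2321 + 3·5.5696) = 16.7088/17.9409 = 0.9313.

0.9313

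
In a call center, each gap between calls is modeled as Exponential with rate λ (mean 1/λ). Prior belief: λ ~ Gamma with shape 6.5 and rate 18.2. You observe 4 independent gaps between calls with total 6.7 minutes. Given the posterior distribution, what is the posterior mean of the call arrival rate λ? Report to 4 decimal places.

With a Gamma(shape α, rate β) prior on the exponential rate λ, the posterior after n observations with total T = Σxᵢ is Gamma(α+n, β+T).
Posterior: Gamma(6.5+4, 18.2+6.7) = Gamma(10.5, 24.9).
Posterior mean of λ = α/β = 10.5/24.9 = 0.4217.

0.4217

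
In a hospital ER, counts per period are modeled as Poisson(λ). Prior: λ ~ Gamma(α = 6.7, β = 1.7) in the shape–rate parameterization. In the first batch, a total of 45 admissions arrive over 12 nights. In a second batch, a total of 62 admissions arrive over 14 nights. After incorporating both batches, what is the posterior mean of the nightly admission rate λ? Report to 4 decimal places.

With a Gamma(shape α, rate β) prior, the Poisson likelihood is conjugate: the posterior is Gamma(α + ΣXᵢ, β + n).
After batch 1: Gamma(α+S, β+n) = Gamma(6.7+45, 1.7+12) = Gamma(51.7, 13.7).
After batch 2: Gamma(α+S, β+n) = Gamma(51.7+62, 13.7+14) = Gamma(113.7, 27.7).
Posterior mean = α/β = 113.7/27.7 = 4.1047.

4.1047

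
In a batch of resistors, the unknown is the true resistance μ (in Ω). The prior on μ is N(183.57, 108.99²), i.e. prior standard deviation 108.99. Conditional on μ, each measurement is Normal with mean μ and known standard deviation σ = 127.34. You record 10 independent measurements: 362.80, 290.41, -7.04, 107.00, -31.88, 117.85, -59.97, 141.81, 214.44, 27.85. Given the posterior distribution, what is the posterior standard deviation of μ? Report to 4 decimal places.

37.7728

For Normal data with known variance σ², a Normal(μ₀, σ₀²) prior on μ is conjugate. Posterior precision = 1/σ₀² + n/σ²; posterior mean is the precision-weighted average of μ₀ and x̄.
σ₀² = 108.99² = 11878.8201, σ² = 127.34² = 16215.4756; σ² + n·σ₀² = 16215.4756 + 10·11878.8201 = 135003.6766.
Posterior precision = 1/σ₀² + n/σ² = 1/11878.8201 + 10/16215.4756 = (σ² + n·σ₀²)/(σ₀²σ²) = 135003.6766/(11878.8201·16215.4756); posterior variance σₙ² = σ₀²σ²/(σ² + n·σ₀²) = 11878.8201·16215.4756/135003.6766 = 1426.781272.
Posterior SD = √σₙ² = √(11878.8201·16215.4756/135003.6766) = 37.7728.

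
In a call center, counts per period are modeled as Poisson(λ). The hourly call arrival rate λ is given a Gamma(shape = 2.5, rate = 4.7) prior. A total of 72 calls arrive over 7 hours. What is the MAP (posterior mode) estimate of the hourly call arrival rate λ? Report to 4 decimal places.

With a Gamma(shape α, rate β) prior, the Poisson likelihood is conjugate: the posterior is Gamma(α + ΣXᵢ, β + n).
Posterior: Gamma(α+S, β+n) = Gamma(2.5+72, 4.7+7) = Gamma(74.5, 11.7).
Mode of Gamma(α,β) for α≥1 is (α−1)/β = 73.5/11.7 = 6.2821.

6.2821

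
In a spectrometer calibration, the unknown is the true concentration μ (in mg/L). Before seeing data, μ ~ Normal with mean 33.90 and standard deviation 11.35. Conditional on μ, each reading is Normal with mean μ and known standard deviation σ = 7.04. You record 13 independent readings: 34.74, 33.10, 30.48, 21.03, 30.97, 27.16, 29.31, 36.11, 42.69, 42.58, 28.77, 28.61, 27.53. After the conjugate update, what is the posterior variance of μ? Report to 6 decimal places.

3.702847

For Normal data with known variance σ², a Normal(μ₀, σ₀²) prior on μ is conjugate. Posterior precision = 1/σ₀² + n/σ²; posterior mean is the precision-weighted average of μ₀ and x̄.
σ₀² = 11.35² = 128.8225, σ² = 7.04² = 49.5616; σ² + n·σ₀² = 49.5616 + 13·128.8225 = 1724.2541.
Posterior precision = 1/σ₀² + n/σ² = 1/128.8225 + 13/49.5616 = (σ² + n·σ₀²)/(σ₀²σ²) = 1724.2541/(128.8225·49.5616); posterior variance σₙ² = σ₀²σ²/(σ² + n·σ₀²) = 128.8225·49.5616/1724.2541 = 3.702847.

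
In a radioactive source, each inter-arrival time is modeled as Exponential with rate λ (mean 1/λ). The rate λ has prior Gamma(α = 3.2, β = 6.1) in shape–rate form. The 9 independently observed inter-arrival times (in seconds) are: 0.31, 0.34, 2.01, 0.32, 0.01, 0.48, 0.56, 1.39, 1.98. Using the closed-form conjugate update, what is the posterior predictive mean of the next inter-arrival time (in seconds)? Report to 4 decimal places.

With a Gamma(shape α, rate β) prior on the exponential rate λ, the posterior after n observations with total T = Σxᵢ is Gamma(α+n, β+T).
Sum of observations T = 7.40 seconds; n = 9.
Posterior: Gamma(3.2+9, 6.1+7.40) = Gamma(12.2, 13.50).
The predictive distribution for the next observation is Lomax; its mean is β/(α−1) = 13.50/11.2 = 1.2054.

1.2054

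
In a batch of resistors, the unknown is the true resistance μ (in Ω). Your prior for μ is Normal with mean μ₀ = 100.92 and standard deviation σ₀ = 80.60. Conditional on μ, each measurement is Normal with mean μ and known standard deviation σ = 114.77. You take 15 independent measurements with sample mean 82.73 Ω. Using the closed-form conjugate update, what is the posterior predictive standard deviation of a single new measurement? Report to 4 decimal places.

For Normal data with known variance σ², a Normal(μ₀, σ₀²) prior on μ is conjugate. Posterior precision = 1/σ₀² + n/σ²; posterior mean is the precision-weighted average of μ₀ and x̄.
σ₀² = 80.60² = 6496.36, σ² = 114.77² = 13172.1529; σ² + n·σ₀² = 13172.1529 + 15·6496.36 = 110617.5529.
Posterior precision = 1/σ₀² + n/σ² = 1/6496.36 + 15/13172.1529 = (σ² + n·σ₀²)/(σ₀²σ²) = 110617.5529/(6496.36·13172.1529); posterior variance σₙ² = σ₀²σ²/(σ² + n·σ₀²) = 6496.36·13172.1529/110617.5529 = 773.575667.
Predictive variance for one new observation = σₙ² + σ² = 6496.36·13172.1529/110617.5529 + 13172.1529 = σ²·(σ₀² + 110617.5529)/110617.5529 = 13172.1529·117113.9129/110617.5529 = 13945.728567; SD = √(13172.1529·117113.9129/110617.5529) = 118.0920.

118.0920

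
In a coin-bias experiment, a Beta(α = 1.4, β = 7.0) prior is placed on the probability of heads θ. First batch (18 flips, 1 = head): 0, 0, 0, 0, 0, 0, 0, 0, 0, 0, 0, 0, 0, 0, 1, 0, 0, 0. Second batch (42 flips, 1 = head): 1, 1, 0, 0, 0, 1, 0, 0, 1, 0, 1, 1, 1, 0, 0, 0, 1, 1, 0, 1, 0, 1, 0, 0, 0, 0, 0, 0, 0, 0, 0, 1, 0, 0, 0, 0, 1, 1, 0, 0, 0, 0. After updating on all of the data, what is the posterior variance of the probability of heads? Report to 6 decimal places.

0.002626

The Beta prior is conjugate to a Binomial/Bernoulli likelihood; the update adds successes to α and failures to β.
After batch 1: Beta(1.4+1, 7.0+17) = Beta(2.4, 24.0).
After batch 2: Beta(2.4+14, 24.0+28) = Beta(16.4, 52.0).
Var = αβ/((α+β)²(α+β+1)) = 16.4·52.0/(68.4²·69.4) = 0.002626.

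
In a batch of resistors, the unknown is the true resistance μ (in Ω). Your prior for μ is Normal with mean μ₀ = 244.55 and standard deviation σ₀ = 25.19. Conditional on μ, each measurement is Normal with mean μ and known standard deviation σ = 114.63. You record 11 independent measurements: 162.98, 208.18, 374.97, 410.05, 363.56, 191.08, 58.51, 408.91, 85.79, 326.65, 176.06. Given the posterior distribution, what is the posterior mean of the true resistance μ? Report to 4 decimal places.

For Normal data with known variance σ², a Normal(μ₀, σ₀²) prior on μ is conjugate. Posterior precision = 1/σ₀² + n/σ²; posterior mean is the precision-weighted average of μ₀ and x̄.
Σxᵢ = 162.98 + 208.18 + 374.97 + 410.05 + 363.56 + 191.08 + 58.51 + 408.91 + 85.79 + 326.65 + 176.06 = 2766.74, so n·x̄ = 2766.74.
σ₀² = 25.19² = 634.5361, σ² = 114.63² = 13140.0369; σ² + n·σ₀² = 13140.0369 + 11·634.5361 = 20119.934.
Posterior mean = (μ₀/σ₀² + n·x̄/σ²)/(1/σ₀² + n/σ²) = (σ²·μ₀ + σ₀²·n·x̄)/(σ² + n·σ₀²) = (13140.0369·244.55 + 634.5361·2766.74)/20119.934 = 4968992.433209/20119.934 = 246.9686.

246.9686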